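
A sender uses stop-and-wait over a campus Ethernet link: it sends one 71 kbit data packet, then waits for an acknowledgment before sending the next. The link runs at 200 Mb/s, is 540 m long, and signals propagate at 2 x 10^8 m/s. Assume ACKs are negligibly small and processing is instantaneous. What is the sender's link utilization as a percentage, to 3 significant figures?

98.5 %

t_tx = L/R = 71000/200000000 = 0.000355 s.
t_prop = 540/200000000 = 2.7e-06 s; RTT = 5.4e-06 s.
Cycle = t_tx + RTT = 0.0003604 s.
Utilization = t_tx / cycle = 0.000355/0.0003604 = 98.5 %.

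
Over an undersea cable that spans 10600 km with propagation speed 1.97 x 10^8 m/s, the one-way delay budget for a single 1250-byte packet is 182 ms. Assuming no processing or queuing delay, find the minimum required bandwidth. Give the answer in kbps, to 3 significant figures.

L = 10000 bits.
Propagation delay = 10600000 / 197000000 = 53.8071 ms.
Transmission budget = 182 − 53.8071 = 128.193 ms.
R ≥ L / t_tx = 10000 bits / 0.128193 s = 78.0 kbps.

78.0 kbps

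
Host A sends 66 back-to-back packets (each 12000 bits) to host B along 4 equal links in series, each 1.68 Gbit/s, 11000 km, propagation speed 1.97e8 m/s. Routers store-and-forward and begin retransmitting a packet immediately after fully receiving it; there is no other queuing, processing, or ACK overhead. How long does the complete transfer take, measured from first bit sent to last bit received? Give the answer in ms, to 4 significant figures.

Per-hop transmission t_tx = L/R = 12000/1680000000 = 0.00714286 ms.
Per-hop propagation t_prop = 11000000/197000000 = 55.8376 ms.
Pipeline fill: first packet needs 4·t_tx to clear all hops; remaining 65 packets each add one t_tx.
Total = (4+66-1)·t_tx + 4·t_prop = 69·0.00714286 + 4·55.8376 = 223.8 ms.

223.8 ms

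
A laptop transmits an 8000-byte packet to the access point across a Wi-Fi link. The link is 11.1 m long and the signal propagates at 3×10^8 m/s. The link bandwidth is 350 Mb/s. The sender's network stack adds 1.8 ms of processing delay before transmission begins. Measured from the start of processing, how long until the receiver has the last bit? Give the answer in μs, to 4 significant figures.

L = 8000 × 8 = 64000 bits.
Transmission delay = L/R = 64000 / 350000000 = 182.857 μs.
Propagation delay = d/s = 11.1 m / 300000000 m/s = 0.037 μs.
Plus processing delay 1.8 ms = 1800 μs.
Total = 1983 μs.

1983 μs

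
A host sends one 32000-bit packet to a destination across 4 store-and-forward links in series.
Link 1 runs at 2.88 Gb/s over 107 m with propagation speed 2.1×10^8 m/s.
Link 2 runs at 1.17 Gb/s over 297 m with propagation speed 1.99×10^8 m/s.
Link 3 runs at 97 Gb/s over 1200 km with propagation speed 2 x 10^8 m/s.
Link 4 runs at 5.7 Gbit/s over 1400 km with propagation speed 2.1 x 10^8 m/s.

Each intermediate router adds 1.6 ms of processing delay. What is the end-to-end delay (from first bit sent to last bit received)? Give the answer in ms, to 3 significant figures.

Transmission delays (L/R per hop): 0.0111111, 0.0273504, 0.000329897, 0.00561404 ms; sum = 0.0444055 ms.
Propagation delays (d/s per hop): 0.000509524, 0.00149246, 6, 6.66667 ms; sum = 12.6687 ms.
Processing at 3 router(s): 3 × 1.6 ms = 4.8 ms.
End-to-end = 17.5 ms.

17.5 ms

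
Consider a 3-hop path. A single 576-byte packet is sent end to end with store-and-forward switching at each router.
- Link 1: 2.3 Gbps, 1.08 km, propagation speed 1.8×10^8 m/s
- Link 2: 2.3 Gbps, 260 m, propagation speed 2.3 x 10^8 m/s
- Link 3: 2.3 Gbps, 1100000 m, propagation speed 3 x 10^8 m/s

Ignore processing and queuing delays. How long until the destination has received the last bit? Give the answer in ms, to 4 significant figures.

3.680 ms

L = 576 × 8 = 4608 bits.
Transmission delay per hop = L/R = 4608/2300000000 = 0.00200348 ms; 3 hops → 0.00601043 ms.
Propagation delays (d/s per hop): 0.006, 0.00113043, 3.66667 ms; sum = 3.6738 ms.
End-to-end = 3.680 ms.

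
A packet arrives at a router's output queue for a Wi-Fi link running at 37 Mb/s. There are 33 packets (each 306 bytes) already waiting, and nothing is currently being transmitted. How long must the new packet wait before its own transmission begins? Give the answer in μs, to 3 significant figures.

2180 μs

Each queued packet: L/R = 2448/37000000 = 66.1622 μs.
33 queued → 2183.35 μs.
Queuing delay = 2180 μs.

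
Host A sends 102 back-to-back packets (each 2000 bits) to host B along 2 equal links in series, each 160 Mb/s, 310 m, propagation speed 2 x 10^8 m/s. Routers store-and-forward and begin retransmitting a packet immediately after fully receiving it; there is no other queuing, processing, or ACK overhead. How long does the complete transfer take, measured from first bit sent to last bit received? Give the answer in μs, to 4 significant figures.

1291 μs

Per-hop transmission t_tx = L/R = 2000/160000000 = 12.5 μs.
Per-hop propagation t_prop = 310/200000000 = 1.55 μs.
Pipeline fill: first packet needs 2·t_tx to clear all hops; remaining 101 packets each add one t_tx.
Total = (2+102-1)·t_tx + 2·t_prop = 103·12.5 + 2·1.55 = 1291 μs.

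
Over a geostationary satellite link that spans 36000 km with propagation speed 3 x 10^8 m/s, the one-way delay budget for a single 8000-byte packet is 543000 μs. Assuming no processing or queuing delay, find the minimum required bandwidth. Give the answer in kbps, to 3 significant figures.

L = 64000 bits.
Propagation delay = 36000000 / 300000000 = 120000 μs.
Transmission budget = 543000 − 120000 = 423000 μs.
R ≥ L / t_tx = 64000 bits / 0.423 s = 151 kbps.

151 kbps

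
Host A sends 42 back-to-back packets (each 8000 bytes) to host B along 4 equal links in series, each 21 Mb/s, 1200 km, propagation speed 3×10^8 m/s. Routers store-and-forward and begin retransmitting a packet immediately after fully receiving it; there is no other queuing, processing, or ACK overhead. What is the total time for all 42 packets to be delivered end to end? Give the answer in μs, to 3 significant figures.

Per-hop transmission t_tx = L/R = 64000/21000000 = 3047.62 μs.
Per-hop propagation t_prop = 1200000/300000000 = 4000 μs.
Pipeline fill: first packet needs 4·t_tx to clear all hops; remaining 41 packets each add one t_tx.
Total = (4+42-1)·t_tx + 4·t_prop = 45·3047.62 + 4·4000 = 153000 μs.

153000 μs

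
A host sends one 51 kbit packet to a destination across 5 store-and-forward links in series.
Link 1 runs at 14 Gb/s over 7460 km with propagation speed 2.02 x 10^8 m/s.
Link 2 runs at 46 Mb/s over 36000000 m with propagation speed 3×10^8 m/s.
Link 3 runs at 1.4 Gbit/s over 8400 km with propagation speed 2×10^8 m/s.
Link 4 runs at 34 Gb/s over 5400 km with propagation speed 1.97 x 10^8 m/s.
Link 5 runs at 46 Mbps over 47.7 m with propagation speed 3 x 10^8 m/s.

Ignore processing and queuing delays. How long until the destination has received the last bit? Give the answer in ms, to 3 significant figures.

229 ms

L = 51000 bits.
Transmission delays (L/R per hop): 0.00364286, 1.1087, 0.0364286, 0.0015, 1.1087 ms; sum = 2.25896 ms.
Propagation delays (d/s per hop): 36.9307, 120, 42, 27.4112, 0.000159 ms; sum = 226.342 ms.
End-to-end = 229 ms.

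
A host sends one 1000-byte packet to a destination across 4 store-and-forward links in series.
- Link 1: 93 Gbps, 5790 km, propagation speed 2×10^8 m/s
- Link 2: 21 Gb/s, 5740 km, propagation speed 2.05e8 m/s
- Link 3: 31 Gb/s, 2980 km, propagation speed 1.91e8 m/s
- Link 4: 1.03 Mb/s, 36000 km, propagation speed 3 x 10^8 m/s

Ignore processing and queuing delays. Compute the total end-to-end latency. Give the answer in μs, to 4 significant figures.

L = 1000 × 8 = 8000 bits.
Transmission delays (L/R per hop): 0.0860215, 0.380952, 0.258065, 7766.99 μs; sum = 7767.72 μs.
Propagation delays (d/s per hop): 28950, 28000, 15602.1, 120000 μs; sum = 192552 μs.
End-to-end = 200300 μs.

200300 μs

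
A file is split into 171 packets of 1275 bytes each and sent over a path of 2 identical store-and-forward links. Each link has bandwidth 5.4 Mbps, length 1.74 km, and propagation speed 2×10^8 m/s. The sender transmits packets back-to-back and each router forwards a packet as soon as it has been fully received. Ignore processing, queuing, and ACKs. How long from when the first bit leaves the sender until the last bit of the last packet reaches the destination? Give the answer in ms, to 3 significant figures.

Per-hop transmission t_tx = L/R = 10200/5400000 = 1.88889 ms.
Per-hop propagation t_prop = 1740/200000000 = 0.0087 ms.
Pipeline fill: first packet needs 2·t_tx to clear all hops; remaining 170 packets each add one t_tx.
Total = (2+171-1)·t_tx + 2·t_prop = 172·1.88889 + 2·0.0087 = 325 ms.

325 ms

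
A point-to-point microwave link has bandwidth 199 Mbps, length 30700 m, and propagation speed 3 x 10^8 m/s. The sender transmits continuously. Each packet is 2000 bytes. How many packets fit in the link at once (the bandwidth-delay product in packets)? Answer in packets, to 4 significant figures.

Propagation delay = 30700 / 300000000 = 0.000102333 s.
BDP = R × t_prop = 199000000 × 0.000102333 = 20364.3 bits.
In packets of 16000 bits: 1.273 packets.

1.273 packets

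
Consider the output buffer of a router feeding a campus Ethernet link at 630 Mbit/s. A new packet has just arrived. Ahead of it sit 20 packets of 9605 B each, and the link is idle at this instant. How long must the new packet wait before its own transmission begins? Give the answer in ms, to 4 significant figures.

Each queued packet: L/R = 76840/630000000 = 0.121968 ms.
20 queued → 2.43937 ms.
Queuing delay = 2.439 ms.

2.439 ms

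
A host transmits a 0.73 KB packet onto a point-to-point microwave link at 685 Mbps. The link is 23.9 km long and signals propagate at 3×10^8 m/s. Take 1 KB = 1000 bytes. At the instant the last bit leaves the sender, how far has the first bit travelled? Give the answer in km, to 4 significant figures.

t_tx = L/R = 5840/685000000 = 8.52555e-06 s.
Distance = s × t_tx = 300000000 × 8.52555e-06 = 2.558 km.

2.558 km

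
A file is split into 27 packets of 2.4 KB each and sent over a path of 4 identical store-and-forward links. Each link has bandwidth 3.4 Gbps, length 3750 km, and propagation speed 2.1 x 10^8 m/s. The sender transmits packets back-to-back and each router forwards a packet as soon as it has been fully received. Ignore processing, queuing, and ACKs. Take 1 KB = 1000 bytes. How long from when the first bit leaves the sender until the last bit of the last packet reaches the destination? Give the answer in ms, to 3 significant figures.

Per-hop transmission t_tx = L/R = 19200/3400000000 = 0.00564706 ms.
Per-hop propagation t_prop = 3750000/210000000 = 17.8571 ms.
Pipeline fill: first packet needs 4·t_tx to clear all hops; remaining 26 packets each add one t_tx.
Total = (4+27-1)·t_tx + 4·t_prop = 30·0.00564706 + 4·17.8571 = 71.6 ms.

71.6 ms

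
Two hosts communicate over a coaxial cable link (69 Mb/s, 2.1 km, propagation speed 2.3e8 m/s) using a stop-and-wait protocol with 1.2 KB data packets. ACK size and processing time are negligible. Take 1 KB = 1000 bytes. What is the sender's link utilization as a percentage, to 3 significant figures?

t_tx = L/R = 9600/69000000 = 0.00013913 s.
t_prop = 2100/2.3e+08 = 9.13043e-06 s; RTT = 1.82609e-05 s.
Cycle = t_tx + RTT = 0.000157391 s.
Utilization = t_tx / cycle = 0.00013913/0.000157391 = 88.4 %.

88.4 %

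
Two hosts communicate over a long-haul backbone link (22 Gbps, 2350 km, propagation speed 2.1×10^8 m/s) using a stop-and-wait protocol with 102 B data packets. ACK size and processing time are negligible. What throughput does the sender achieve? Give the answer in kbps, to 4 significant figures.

t_tx = L/R = 816/22000000000 = 3.70909e-08 s.
t_prop = 2350000/210000000 = 0.0111905 s; RTT = 0.022381 s.
Cycle = t_tx + RTT = 0.022381 s.
Throughput = L / cycle = 816 / 0.022381 = 36.46 kbps.

36.46 kbps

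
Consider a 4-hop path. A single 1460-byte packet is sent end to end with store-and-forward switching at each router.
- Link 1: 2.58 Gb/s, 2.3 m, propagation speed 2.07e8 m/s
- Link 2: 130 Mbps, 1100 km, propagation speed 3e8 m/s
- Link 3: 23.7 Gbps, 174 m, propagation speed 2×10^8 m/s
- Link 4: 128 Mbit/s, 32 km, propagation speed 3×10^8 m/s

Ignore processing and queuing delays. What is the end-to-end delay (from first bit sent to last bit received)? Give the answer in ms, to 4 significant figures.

3.960 ms

L = 1460 × 8 = 11680 bits.
Transmission delays (L/R per hop): 0.00452713, 0.0898462, 0.000492827, 0.09125 ms; sum = 0.186116 ms.
Propagation delays (d/s per hop): 1.11111e-05, 3.66667, 0.00087, 0.106667 ms; sum = 3.77421 ms.
End-to-end = 3.960 ms.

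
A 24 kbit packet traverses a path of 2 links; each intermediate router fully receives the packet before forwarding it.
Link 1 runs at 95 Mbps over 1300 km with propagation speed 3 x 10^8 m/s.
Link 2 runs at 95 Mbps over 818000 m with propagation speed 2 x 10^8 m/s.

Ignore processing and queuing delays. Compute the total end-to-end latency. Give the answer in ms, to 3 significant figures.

8.93 ms

L = 24000 bits.
Transmission delay per hop = L/R = 24000/95000000 = 0.252632 ms; 2 hops → 0.505263 ms.
Propagation delays (d/s per hop): 4.33333, 4.09 ms; sum = 8.42333 ms.
End-to-end = 8.93 ms.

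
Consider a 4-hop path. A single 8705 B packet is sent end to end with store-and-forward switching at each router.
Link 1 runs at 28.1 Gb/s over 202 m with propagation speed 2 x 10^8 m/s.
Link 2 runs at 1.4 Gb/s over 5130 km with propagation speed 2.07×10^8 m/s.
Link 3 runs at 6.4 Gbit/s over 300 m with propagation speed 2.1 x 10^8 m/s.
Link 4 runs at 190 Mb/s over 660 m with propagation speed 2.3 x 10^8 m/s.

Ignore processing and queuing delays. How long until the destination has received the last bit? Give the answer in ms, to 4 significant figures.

25.22 ms

L = 8705 × 8 = 69640 bits.
Transmission delays (L/R per hop): 0.00247829, 0.0497429, 0.0108813, 0.366526 ms; sum = 0.429629 ms.
Propagation delays (d/s per hop): 0.00101, 24.7826, 0.00142857, 0.00286957 ms; sum = 24.7879 ms.
End-to-end = 25.22 ms.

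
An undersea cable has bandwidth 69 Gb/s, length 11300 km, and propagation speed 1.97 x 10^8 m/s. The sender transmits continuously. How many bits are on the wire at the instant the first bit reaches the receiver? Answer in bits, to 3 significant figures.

3960000000 bits

Propagation delay = 11300000 / 197000000 = 0.0573604 s.
BDP = R × t_prop = 69000000000 × 0.0573604 = 3957870000 bits.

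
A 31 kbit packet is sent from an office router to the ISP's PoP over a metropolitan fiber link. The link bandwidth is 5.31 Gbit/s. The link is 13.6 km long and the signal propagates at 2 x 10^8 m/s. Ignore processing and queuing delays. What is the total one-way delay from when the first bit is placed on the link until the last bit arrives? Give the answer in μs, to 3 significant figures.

L = 31000 bits.
Transmission delay = L/R = 31000 / 5310000000 = 5.83804 μs.
Propagation delay = d/s = 13600 m / 200000000 m/s = 68 μs.
Total = 73.8 μs.

73.8 μs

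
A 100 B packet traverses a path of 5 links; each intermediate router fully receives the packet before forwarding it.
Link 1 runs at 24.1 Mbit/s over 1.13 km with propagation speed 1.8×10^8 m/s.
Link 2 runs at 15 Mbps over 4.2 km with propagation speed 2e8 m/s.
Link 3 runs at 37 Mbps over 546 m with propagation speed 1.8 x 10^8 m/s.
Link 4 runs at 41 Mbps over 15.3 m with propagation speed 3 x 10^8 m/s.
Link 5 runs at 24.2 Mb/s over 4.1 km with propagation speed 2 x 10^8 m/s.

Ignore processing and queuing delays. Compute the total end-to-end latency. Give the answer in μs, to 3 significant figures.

212 μs

L = 100 × 8 = 800 bits.
Transmission delays (L/R per hop): 33.195, 53.3333, 21.6216, 19.5122, 33.0579 μs; sum = 160.72 μs.
Propagation delays (d/s per hop): 6.27778, 21, 3.03333, 0.051, 20.5 μs; sum = 50.8621 μs.
End-to-end = 212 μs.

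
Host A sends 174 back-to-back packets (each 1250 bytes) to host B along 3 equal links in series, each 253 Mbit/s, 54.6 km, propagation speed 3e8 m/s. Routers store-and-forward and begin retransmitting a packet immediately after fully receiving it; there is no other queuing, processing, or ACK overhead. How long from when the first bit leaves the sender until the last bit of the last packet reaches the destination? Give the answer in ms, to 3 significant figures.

7.50 ms

Per-hop transmission t_tx = L/R = 10000/253000000 = 0.0395257 ms.
Per-hop propagation t_prop = 54600/300000000 = 0.182 ms.
Pipeline fill: first packet needs 3·t_tx to clear all hops; remaining 173 packets each add one t_tx.
Total = (3+174-1)·t_tx + 3·t_prop = 176·0.0395257 + 3·0.182 = 7.50 ms.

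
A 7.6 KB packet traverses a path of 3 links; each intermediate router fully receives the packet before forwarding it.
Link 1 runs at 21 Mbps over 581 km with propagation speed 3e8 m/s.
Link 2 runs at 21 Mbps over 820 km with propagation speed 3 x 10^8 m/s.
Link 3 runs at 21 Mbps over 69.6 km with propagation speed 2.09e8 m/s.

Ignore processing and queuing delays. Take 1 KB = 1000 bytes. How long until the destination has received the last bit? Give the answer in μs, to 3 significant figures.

13700 μs

L = 60800 bits.
Transmission delay per hop = L/R = 60800/21000000 = 2895.24 μs; 3 hops → 8685.71 μs.
Propagation delays (d/s per hop): 1936.67, 2733.33, 333.014 μs; sum = 5003.01 μs.
End-to-end = 13700 μs.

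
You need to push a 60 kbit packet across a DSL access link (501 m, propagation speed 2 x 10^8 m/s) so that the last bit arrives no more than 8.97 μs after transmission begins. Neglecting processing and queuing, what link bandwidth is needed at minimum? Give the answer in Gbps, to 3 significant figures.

Propagation delay = 501 / 200000000 = 2.505 μs.
Transmission budget = 8.97 − 2.505 = 6.465 μs.
R ≥ L / t_tx = 60000 bits / 6.465e-06 s = 9.28 Gbps.

9.28 Gbps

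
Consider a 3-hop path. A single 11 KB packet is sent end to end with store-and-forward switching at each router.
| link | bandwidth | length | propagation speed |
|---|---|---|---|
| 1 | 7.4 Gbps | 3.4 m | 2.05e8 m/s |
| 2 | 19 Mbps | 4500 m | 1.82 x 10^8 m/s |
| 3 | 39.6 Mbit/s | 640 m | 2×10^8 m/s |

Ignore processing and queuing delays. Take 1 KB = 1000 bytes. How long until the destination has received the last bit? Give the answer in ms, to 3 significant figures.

L = 88000 bits.
Transmission delays (L/R per hop): 0.0118919, 4.63158, 2.22222 ms; sum = 6.86569 ms.
Propagation delays (d/s per hop): 1.65854e-05, 0.0247253, 0.0032 ms; sum = 0.0279419 ms.
End-to-end = 6.89 ms.

6.89 ms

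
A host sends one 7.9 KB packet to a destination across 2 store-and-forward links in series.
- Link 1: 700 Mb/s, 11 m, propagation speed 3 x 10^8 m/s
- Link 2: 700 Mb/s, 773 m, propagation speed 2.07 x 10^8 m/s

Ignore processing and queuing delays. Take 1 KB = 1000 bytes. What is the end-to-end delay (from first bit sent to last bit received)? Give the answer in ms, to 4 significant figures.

0.1843 ms

L = 63200 bits.
Transmission delay per hop = L/R = 63200/700000000 = 0.0902857 ms; 2 hops → 0.180571 ms.
Propagation delays (d/s per hop): 3.66667e-05, 0.0037343 ms; sum = 0.00377097 ms.
End-to-end = 0.1843 ms.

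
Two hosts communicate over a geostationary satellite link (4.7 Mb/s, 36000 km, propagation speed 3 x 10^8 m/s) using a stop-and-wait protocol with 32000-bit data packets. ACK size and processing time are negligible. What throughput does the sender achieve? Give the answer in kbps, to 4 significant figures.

t_tx = L/R = 32000/4700000 = 0.00680851 s.
t_prop = 36000000/300000000 = 0.12 s; RTT = 0.24 s.
Cycle = t_tx + RTT = 0.246809 s.
Throughput = L / cycle = 32000 / 0.246809 = 129.7 kbps.

129.7 kbps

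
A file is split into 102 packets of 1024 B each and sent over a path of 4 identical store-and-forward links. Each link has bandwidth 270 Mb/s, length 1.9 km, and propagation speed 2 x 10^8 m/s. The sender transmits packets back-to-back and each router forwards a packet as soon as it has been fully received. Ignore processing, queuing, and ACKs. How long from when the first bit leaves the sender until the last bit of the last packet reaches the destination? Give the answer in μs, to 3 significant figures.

Per-hop transmission t_tx = L/R = 8192/270000000 = 30.3407 μs.
Per-hop propagation t_prop = 1900/200000000 = 9.5 μs.
Pipeline fill: first packet needs 4·t_tx to clear all hops; remaining 101 packets each add one t_tx.
Total = (4+102-1)·t_tx + 4·t_prop = 105·30.3407 + 4·9.5 = 3220 μs.

3220 μs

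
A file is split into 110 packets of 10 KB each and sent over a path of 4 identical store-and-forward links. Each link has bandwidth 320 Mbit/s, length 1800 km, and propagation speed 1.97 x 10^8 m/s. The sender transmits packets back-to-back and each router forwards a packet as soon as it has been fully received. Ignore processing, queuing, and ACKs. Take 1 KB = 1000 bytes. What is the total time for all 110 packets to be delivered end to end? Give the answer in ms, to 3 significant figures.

Per-hop transmission t_tx = L/R = 80000/320000000 = 0.25 ms.
Per-hop propagation t_prop = 1800000/197000000 = 9.13706 ms.
Pipeline fill: first packet needs 4·t_tx to clear all hops; remaining 109 packets each add one t_tx.
Total = (4+110-1)·t_tx + 4·t_prop = 113·0.25 + 4·9.13706 = 64.8 ms.

64.8 ms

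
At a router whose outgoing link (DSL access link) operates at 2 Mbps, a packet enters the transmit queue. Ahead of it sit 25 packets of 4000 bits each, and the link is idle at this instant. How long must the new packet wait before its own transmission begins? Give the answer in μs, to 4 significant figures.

Each queued packet: L/R = 4000/2000000 = 2000 μs.
25 queued → 50000 μs.
Queuing delay = 50000 μs.

50000 μs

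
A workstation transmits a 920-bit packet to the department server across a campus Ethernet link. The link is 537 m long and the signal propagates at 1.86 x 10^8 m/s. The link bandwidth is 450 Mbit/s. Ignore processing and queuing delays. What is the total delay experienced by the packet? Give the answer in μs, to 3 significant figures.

4.93 μs

Transmission delay = L/R = 920 / 450000000 = 2.04444 μs.
Propagation delay = d/s = 537 m / 186000000 m/s = 2.8871 μs.
Total = 4.93 μs.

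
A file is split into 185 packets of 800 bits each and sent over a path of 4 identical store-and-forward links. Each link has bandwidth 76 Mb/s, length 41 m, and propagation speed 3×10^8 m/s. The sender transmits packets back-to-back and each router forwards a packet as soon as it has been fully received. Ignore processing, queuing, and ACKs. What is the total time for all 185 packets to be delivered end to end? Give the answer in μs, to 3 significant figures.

Per-hop transmission t_tx = L/R = 800/76000000 = 10.5263 μs.
Per-hop propagation t_prop = 41/300000000 = 0.136667 μs.
Pipeline fill: first packet needs 4·t_tx to clear all hops; remaining 184 packets each add one t_tx.
Total = (4+185-1)·t_tx + 4·t_prop = 188·10.5263 + 4·0.136667 = 1980 μs.

1980 μs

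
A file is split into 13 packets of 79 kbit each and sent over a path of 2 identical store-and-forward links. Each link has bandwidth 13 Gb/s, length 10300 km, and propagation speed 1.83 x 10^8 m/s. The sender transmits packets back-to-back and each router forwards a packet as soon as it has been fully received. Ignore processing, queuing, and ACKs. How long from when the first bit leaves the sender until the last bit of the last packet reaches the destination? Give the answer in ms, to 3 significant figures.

113 ms

Per-hop transmission t_tx = L/R = 79000/13000000000 = 0.00607692 ms.
Per-hop propagation t_prop = 10300000/183000000 = 56.2842 ms.
Pipeline fill: first packet needs 2·t_tx to clear all hops; remaining 12 packets each add one t_tx.
Total = (2+13-1)·t_tx + 2·t_prop = 14·0.00607692 + 2·56.2842 = 113 ms.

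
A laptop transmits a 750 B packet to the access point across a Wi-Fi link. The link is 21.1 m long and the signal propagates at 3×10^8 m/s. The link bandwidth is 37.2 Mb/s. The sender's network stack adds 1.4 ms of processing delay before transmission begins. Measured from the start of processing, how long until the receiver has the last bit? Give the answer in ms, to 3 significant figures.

L = 750 × 8 = 6000 bits.
Transmission delay = L/R = 6000 / 37200000 = 0.16129 ms.
Propagation delay = d/s = 21.1 m / 300000000 m/s = 7.03333e-05 ms.
Plus processing delay 1.4 ms = 1.4 ms.
Total = 1.56 ms.

1.56 ms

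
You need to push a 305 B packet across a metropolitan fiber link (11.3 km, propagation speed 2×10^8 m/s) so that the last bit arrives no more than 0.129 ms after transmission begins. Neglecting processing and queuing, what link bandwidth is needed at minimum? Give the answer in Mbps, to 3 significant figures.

L = 2440 bits.
Propagation delay = 11300 / 200000000 = 0.0565 ms.
Transmission budget = 0.129 − 0.0565 = 0.0725 ms.
R ≥ L / t_tx = 2440 bits / 7.25e-05 s = 33.7 Mbps.

33.7 Mbps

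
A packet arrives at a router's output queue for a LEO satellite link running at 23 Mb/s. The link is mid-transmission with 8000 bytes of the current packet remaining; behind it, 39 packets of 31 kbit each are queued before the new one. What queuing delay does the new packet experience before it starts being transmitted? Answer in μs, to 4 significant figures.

Each queued packet: L/R = 31000/23000000 = 1347.83 μs.
39 queued → 52565.2 μs.
Plus remaining 64000 bits of current packet: 2782.61 μs.
Queuing delay = 55350 μs.

55350 μs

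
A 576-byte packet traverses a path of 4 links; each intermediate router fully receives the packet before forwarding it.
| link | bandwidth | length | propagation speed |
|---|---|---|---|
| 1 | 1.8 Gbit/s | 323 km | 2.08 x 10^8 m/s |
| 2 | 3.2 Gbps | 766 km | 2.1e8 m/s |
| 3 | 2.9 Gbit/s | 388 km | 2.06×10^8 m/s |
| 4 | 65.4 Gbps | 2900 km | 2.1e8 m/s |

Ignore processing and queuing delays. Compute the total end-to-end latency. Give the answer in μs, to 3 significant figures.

L = 576 × 8 = 4608 bits.
Transmission delays (L/R per hop): 2.56, 1.44, 1.58897, 0.0704587 μs; sum = 5.65942 μs.
Propagation delays (d/s per hop): 1552.88, 3647.62, 1883.5, 13809.5 μs; sum = 20893.5 μs.
End-to-end = 20900 μs.

20900 μs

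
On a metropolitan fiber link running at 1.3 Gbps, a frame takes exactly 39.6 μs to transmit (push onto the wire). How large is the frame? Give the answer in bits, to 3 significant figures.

L = R × t_tx = 1300000000 b/s × 3.96e-05 s = 51480 bits.

51500 bits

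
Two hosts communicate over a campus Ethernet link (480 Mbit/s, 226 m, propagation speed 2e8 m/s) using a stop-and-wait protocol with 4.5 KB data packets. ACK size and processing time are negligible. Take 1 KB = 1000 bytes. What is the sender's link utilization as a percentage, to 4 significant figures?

t_tx = L/R = 36000/480000000 = 7.5e-05 s.
t_prop = 226/200000000 = 1.13e-06 s; RTT = 2.26e-06 s.
Cycle = t_tx + RTT = 7.726e-05 s.
Utilization = t_tx / cycle = 7.5e-05/7.726e-05 = 97.07 %.

97.07 %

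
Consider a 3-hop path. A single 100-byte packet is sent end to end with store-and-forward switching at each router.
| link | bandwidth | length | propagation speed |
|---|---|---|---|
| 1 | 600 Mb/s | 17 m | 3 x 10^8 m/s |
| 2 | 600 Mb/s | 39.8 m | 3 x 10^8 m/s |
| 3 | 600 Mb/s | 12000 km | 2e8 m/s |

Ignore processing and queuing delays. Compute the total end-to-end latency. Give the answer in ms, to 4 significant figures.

60.00 ms

L = 100 × 8 = 800 bits.
Transmission delay per hop = L/R = 800/600000000 = 0.00133333 ms; 3 hops → 0.004 ms.
Propagation delays (d/s per hop): 5.66667e-05, 0.000132667, 60 ms; sum = 60.0002 ms.
End-to-end = 60.00 ms.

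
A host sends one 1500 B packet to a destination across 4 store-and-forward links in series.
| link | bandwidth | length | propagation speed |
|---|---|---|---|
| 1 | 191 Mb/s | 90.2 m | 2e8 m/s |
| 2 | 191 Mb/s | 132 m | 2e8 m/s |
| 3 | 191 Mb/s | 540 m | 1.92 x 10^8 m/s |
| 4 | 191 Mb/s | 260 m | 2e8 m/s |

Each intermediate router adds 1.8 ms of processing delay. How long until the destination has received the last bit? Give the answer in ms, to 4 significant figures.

5.657 ms

L = 1500 × 8 = 12000 bits.
Transmission delay per hop = L/R = 12000/191000000 = 0.0628272 ms; 4 hops → 0.251309 ms.
Propagation delays (d/s per hop): 0.000451, 0.00066, 0.0028125, 0.0013 ms; sum = 0.0052235 ms.
Processing at 3 router(s): 3 × 1.8 ms = 5.4 ms.
End-to-end = 5.657 ms.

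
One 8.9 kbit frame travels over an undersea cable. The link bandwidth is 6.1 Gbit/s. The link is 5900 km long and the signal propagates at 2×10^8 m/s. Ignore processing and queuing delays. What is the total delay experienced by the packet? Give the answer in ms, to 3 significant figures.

29.5 ms

L = 8900 bits.
Transmission delay = L/R = 8900 / 6100000000 = 0.00145902 ms.
Propagation delay = d/s = 5900000 m / 200000000 m/s = 29.5 ms.
Total = 29.5 ms.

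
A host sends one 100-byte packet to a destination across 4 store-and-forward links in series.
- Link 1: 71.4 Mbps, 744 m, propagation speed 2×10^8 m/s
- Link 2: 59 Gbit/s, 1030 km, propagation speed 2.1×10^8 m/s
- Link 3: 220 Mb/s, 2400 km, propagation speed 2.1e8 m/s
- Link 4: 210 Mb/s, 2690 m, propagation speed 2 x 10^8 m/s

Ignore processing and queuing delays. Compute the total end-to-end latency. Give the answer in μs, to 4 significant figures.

L = 100 × 8 = 800 bits.
Transmission delays (L/R per hop): 11.2045, 0.0135593, 3.63636, 3.80952 μs; sum = 18.6639 μs.
Propagation delays (d/s per hop): 3.72, 4904.76, 11428.6, 13.45 μs; sum = 16350.5 μs.
End-to-end = 16370 μs.

16370 μs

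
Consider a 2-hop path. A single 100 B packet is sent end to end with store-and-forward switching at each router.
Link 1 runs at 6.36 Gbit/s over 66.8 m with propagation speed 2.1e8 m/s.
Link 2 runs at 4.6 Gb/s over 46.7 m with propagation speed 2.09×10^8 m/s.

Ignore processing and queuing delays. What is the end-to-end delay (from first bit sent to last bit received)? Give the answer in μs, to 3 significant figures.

L = 100 × 8 = 800 bits.
Transmission delays (L/R per hop): 0.125786, 0.173913 μs; sum = 0.299699 μs.
Propagation delays (d/s per hop): 0.318095, 0.223445 μs; sum = 0.54154 μs.
End-to-end = 0.841 μs.

0.841 μs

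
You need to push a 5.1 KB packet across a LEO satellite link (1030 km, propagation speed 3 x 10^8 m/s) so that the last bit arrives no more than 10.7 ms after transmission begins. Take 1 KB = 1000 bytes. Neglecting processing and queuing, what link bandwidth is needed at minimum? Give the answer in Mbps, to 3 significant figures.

5.61 Mbps

L = 40800 bits.
Propagation delay = 1030000 / 300000000 = 3.43333 ms.
Transmission budget = 10.7 − 3.43333 = 7.26667 ms.
R ≥ L / t_tx = 40800 bits / 0.00726667 s = 5.61 Mbps.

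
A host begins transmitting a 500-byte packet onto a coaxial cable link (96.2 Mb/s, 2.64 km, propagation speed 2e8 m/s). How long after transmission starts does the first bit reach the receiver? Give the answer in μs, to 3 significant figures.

13.2 μs

First bit experiences only propagation delay: d/s = 2640/200000000 = 13.2 μs.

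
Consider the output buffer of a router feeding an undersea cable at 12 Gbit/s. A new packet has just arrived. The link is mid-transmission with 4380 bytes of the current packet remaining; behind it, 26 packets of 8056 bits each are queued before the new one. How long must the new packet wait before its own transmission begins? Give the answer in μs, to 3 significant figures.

Each queued packet: L/R = 8056/12000000000 = 0.671333 μs.
26 queued → 17.4547 μs.
Plus remaining 35040 bits of current packet: 2.92 μs.
Queuing delay = 20.4 μs.

20.4 μs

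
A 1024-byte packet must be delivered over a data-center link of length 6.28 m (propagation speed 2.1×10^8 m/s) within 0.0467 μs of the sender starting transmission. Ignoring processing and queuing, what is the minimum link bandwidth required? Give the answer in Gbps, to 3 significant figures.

488 Gbps

L = 8192 bits.
Propagation delay = 6.28 / 210000000 = 0.0299048 μs.
Transmission budget = 0.0467 − 0.0299048 = 0.0167952 μs.
R ≥ L / t_tx = 8192 bits / 1.67952e-08 s = 488 Gbps.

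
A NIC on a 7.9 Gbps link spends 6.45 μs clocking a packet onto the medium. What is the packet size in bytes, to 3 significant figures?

L = R × t_tx = 7900000000 b/s × 6.45e-06 s = 50955 bits.
In bytes: 50955 / 8 = 6370 bytes.

6370 bytes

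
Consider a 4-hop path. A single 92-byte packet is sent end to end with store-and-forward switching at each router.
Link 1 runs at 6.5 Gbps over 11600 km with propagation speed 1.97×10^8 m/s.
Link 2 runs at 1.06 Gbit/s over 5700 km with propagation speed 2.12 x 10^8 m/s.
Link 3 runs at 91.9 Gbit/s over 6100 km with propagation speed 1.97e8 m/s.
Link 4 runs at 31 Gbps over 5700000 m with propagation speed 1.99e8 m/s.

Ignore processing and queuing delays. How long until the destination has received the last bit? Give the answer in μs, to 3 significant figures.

L = 92 × 8 = 736 bits.
Transmission delays (L/R per hop): 0.113231, 0.69434, 0.00800871, 0.0237419 μs; sum = 0.839321 μs.
Propagation delays (d/s per hop): 58883.2, 26886.8, 30964.5, 28643.2 μs; sum = 145378 μs.
End-to-end = 145000 μs.

145000 μs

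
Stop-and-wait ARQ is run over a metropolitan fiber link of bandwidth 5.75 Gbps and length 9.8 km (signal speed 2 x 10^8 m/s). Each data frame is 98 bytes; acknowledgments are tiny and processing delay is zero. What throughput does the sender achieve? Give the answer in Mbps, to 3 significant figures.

7.99 Mbps

t_tx = L/R = 784/5750000000 = 1.36348e-07 s.
t_prop = 9800/200000000 = 4.9e-05 s; RTT = 9.8e-05 s.
Cycle = t_tx + RTT = 9.81363e-05 s.
Throughput = L / cycle = 784 / 9.81363e-05 = 7.99 Mbps.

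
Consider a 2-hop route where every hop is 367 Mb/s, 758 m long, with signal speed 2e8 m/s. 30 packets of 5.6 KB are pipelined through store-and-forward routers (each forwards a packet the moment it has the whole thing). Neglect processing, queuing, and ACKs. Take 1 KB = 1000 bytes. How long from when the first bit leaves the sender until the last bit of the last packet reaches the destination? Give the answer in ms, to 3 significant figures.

Per-hop transmission t_tx = L/R = 44800/367000000 = 0.122071 ms.
Per-hop propagation t_prop = 758/200000000 = 0.00379 ms.
Pipeline fill: first packet needs 2·t_tx to clear all hops; remaining 29 packets each add one t_tx.
Total = (2+30-1)·t_tx + 2·t_prop = 31·0.122071 + 2·0.00379 = 3.79 ms.

3.79 ms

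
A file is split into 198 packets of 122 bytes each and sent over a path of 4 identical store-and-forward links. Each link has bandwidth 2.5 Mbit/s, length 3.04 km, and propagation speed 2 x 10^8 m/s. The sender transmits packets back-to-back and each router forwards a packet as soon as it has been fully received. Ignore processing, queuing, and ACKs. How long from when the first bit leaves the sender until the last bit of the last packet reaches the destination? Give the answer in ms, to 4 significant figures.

78.53 ms

Per-hop transmission t_tx = L/R = 976/2500000 = 0.3904 ms.
Per-hop propagation t_prop = 3040/200000000 = 0.0152 ms.
Pipeline fill: first packet needs 4·t_tx to clear all hops; remaining 197 packets each add one t_tx.
Total = (4+198-1)·t_tx + 4·t_prop = 201·0.3904 + 4·0.0152 = 78.53 ms.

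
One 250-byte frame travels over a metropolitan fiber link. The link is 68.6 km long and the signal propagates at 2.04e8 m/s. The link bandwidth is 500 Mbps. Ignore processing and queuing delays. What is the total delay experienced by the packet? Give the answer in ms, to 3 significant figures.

L = 250 × 8 = 2000 bits.
Transmission delay = L/R = 2000 / 500000000 = 0.004 ms.
Propagation delay = d/s = 68600 m / 204000000 m/s = 0.336275 ms.
Total = 0.340 ms.

0.340 ms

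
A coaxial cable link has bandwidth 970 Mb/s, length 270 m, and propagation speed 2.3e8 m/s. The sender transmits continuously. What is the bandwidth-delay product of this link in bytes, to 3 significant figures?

Propagation delay = 270 / 2.3e+08 = 1.17391e-06 s.
BDP = R × t_prop = 970000000 × 1.17391e-06 = 1138.7 bits.
In bytes: 1138.7/8 = 142 bytes.

142 bytes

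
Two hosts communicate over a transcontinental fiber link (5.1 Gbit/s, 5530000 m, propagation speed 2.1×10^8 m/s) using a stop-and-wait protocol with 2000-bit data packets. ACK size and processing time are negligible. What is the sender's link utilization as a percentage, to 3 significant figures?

0.000745 %

t_tx = L/R = 2000/5100000000 = 3.92157e-07 s.
t_prop = 5530000/210000000 = 0.0263333 s; RTT = 0.0526667 s.
Cycle = t_tx + RTT = 0.0526671 s.
Utilization = t_tx / cycle = 3.92157e-07/0.0526671 = 0.000745 %.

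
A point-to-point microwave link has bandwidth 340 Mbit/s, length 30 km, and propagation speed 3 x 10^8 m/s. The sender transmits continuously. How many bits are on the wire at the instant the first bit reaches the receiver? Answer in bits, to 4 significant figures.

34000 bits

Propagation delay = 30000 / 300000000 = 0.0001 s.
BDP = R × t_prop = 340000000 × 0.0001 = 34000 bits.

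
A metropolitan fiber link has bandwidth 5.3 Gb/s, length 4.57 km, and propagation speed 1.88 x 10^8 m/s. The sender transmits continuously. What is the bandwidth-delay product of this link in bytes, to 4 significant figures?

Propagation delay = 4570 / 188000000 = 2.43085e-05 s.
BDP = R × t_prop = 5300000000 × 2.43085e-05 = 128835 bits.
In bytes: 128835/8 = 16100 bytes.

16100 bytes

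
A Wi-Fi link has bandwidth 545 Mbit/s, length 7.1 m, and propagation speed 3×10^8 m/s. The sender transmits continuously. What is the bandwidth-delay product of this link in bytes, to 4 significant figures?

Propagation delay = 7.1 / 300000000 = 2.36667e-08 s.
BDP = R × t_prop = 545000000 × 2.36667e-08 = 12.8983 bits.
In bytes: 12.8983/8 = 1.612 bytes.

1.612 bytes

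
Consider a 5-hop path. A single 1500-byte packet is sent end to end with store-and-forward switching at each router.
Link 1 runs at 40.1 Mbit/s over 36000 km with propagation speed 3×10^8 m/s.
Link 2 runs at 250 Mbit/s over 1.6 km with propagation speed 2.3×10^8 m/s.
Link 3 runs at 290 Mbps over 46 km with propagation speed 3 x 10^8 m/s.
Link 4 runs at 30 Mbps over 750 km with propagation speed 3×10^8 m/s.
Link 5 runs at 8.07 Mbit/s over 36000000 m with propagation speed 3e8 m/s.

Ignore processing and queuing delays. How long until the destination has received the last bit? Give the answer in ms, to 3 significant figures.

L = 1500 × 8 = 12000 bits.
Transmission delays (L/R per hop): 0.299252, 0.048, 0.0413793, 0.4, 1.48699 ms; sum = 2.27562 ms.
Propagation delays (d/s per hop): 120, 0.00695652, 0.153333, 2.5, 120 ms; sum = 242.66 ms.
End-to-end = 245 ms.

245 ms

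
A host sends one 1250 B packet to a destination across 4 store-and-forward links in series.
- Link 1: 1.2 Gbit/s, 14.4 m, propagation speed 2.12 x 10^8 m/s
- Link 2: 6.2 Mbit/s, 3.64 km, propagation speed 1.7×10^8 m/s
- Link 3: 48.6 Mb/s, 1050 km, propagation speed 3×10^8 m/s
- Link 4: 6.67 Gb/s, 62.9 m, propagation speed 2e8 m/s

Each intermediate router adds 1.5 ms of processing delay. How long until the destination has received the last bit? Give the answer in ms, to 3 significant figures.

9.85 ms

L = 1250 × 8 = 10000 bits.
Transmission delays (L/R per hop): 0.00833333, 1.6129, 0.205761, 0.00149925 ms; sum = 1.8285 ms.
Propagation delays (d/s per hop): 6.79245e-05, 0.0214118, 3.5, 0.0003145 ms; sum = 3.52179 ms.
Processing at 3 router(s): 3 × 1.5 ms = 4.5 ms.
End-to-end = 9.85 ms.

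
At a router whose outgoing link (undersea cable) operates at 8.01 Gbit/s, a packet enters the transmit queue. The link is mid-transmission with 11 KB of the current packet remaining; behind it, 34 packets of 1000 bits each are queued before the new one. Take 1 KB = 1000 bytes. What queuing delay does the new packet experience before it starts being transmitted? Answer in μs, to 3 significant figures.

15.2 μs

Each queued packet: L/R = 1000/8010000000 = 0.124844 μs.
34 queued → 4.24469 μs.
Plus remaining 88000 bits of current packet: 10.9863 μs.
Queuing delay = 15.2 μs.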